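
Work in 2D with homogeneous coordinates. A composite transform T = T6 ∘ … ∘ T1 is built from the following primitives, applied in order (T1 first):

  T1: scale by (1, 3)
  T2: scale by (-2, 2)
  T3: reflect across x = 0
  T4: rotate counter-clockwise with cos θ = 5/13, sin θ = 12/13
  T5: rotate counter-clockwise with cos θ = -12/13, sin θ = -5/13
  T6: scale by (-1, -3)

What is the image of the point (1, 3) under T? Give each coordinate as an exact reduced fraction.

T1 scale by (1, 3): (1, 3) → (1, 9)
T2 scale by (-2, 2): (1, 9) → (-2, 18)
T3 reflect across x = 0: (-2, 18) → (2, 18)
T4 rotate counter-clockwise with cos θ = 5/13, sin θ = 12/13: (2, 18) → (-206/13, 114/13)
T5 rotate counter-clockwise with cos θ = -12/13, sin θ = -5/13: (-206/13, 114/13) → (18, -2)
T6 scale by (-1, -3): (18, -2) → (-18, 6)

T(p) = (-18, 6)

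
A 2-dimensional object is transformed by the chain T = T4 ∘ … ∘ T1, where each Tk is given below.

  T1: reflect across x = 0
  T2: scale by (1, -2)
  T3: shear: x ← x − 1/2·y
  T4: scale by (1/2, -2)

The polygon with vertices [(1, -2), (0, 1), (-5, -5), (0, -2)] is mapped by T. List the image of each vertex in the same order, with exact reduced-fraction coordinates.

T1 reflect across x = 0: (1, -2) → (-1, -2); (0, 1) → (0, 1); (-5, -5) → (5, -5); (0, -2) → (0, -2)
T2 scale by (1, -2): (-1, -2) → (-1, 4); (0, 1) → (0, -2); (5, -5) → (5, 10); (0, -2) → (0, 4)
T3 shear: x ← x − 1/2·y: (-1, 4) → (-3, 4); (0, -2) → (1, -2); (5, 10) → (0, 10); (0, 4) → (-2, 4)
T4 scale by (1/2, -2): (-3, 4) → (-3/2, -8); (1, -2) → (1/2, 4); (0, 10) → (0, -20); (-2, 4) → (-1, -8)

image vertices: (-3/2, -8), (1/2, 4), (0, -20), (-1, -8)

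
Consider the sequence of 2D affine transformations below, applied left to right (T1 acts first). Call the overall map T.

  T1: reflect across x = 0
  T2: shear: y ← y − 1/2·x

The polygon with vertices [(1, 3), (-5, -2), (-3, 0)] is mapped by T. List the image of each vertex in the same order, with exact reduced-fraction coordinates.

image vertices: (-1, 7/2), (5, -9/2), (3, -3/2)

T1 reflect across x = 0: (1, 3) → (-1, 3); (-5, -2) → (5, -2); (-3, 0) → (3, 0)
T2 shear: y ← y − 1/2·x: (-1, 3) → (-1, 7/2); (5, -2) → (5, -9/2); (3, 0) → (3, -3/2)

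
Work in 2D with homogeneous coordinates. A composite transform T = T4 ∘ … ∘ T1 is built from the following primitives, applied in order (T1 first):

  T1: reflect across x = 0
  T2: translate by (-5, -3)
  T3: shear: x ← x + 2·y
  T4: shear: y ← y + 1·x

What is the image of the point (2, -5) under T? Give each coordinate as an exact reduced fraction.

T1 reflect across x = 0: (2, -5) → (-2, -5)
T2 translate by (-5, -3): (-2, -5) → (-7, -8)
T3 shear: x ← x + 2·y: (-7, -8) → (-23, -8)
T4 shear: y ← y + 1·x: (-23, -8) → (-23, -31)

T(p) = (-23, -31)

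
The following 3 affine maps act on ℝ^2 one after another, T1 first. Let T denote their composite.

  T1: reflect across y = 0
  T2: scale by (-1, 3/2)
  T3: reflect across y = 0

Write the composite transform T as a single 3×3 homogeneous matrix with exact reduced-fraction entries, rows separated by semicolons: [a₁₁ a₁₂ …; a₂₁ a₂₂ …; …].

T1 = [1 0 0; 0 -1 0; 0 0 1]
T2·T1 = [-1 0 0; 0 -3/2 0; 0 0 1]
T3·…·T1 = [-1 0 0; 0 3/2 0; 0 0 1]

T = [-1 0 0; 0 3/2 0; 0 0 1]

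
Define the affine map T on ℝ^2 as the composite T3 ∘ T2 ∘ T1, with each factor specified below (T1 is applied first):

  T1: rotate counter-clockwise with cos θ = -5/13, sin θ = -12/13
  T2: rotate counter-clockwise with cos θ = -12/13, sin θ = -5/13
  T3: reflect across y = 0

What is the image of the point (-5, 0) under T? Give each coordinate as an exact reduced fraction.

T(p) = (0, 5)

T1 rotate counter-clockwise with cos θ = -5/13, sin θ = -12/13: (-5, 0) → (25/13, 60/13)
T2 rotate counter-clockwise with cos θ = -12/13, sin θ = -5/13: (25/13, 60/13) → (0, -5)
T3 reflect across y = 0: (0, -5) → (0, 5)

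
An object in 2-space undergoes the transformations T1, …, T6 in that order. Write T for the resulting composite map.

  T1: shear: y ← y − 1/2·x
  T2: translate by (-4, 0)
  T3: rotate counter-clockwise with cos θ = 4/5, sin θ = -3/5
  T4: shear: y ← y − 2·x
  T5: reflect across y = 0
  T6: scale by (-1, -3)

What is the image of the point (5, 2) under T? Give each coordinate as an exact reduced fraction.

T1 shear: y ← y − 1/2·x: (5, 2) → (5, -1/2)
T2 translate by (-4, 0): (5, -1/2) → (1, -1/2)
T3 rotate counter-clockwise with cos θ = 4/5, sin θ = -3/5: (1, -1/2) → (1/2, -1)
T4 shear: y ← y − 2·x: (1/2, -1) → (1/2, -2)
T5 reflect across y = 0: (1/2, -2) → (1/2, 2)
T6 scale by (-1, -3): (1/2, 2) → (-1/2, -6)

T(p) = (-1/2, -6)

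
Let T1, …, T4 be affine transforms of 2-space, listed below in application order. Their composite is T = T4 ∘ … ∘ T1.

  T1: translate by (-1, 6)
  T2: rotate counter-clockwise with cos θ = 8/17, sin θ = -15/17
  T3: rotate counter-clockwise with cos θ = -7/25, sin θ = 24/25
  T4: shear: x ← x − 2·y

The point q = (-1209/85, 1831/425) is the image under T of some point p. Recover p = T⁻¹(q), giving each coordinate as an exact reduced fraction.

T1 = [1 0 -1; 0 1 6; 0 0 1]
T2·T1 = [8/17 15/17 82/17; -15/17 8/17 63/17; 0 0 1]
T3·…·T1 = [304/425 -297/425 -2086/425; 297/425 304/425 1527/425; 0 0 1]
T4·…·T1 = [-58/85 -181/85 -1028/85; 297/425 304/425 1527/425; 0 0 1]
det M = 1; M⁻¹ = [304/425 181/85 1; -297/425 -58/85 -6; 0 0 1]
M⁻¹ · (-1209/85, 1831/425)ᵀ = (0, 1)ᵀ

p = (0, 1)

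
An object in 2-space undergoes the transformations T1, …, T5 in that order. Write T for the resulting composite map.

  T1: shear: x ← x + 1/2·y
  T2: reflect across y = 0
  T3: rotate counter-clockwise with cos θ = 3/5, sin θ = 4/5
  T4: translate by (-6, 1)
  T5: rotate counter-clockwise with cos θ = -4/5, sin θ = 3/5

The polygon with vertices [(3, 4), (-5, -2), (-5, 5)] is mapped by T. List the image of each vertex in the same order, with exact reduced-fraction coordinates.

image vertices: (-43/25, -49/25), (263/25, -116/25), (26/5, 11/10)

T1 shear: x ← x + 1/2·y: (3, 4) → (5, 4); (-5, -2) → (-6, -2); (-5, 5) → (-5/2, 5)
T2 reflect across y = 0: (5, 4) → (5, -4); (-6, -2) → (-6, 2); (-5/2, 5) → (-5/2, -5)
T3 rotate counter-clockwise with cos θ = 3/5, sin θ = 4/5: (5, -4) → (31/5, 8/5); (-6, 2) → (-26/5, -18/5); (-5/2, -5) → (5/2, -5)
T4 translate by (-6, 1): (31/5, 8/5) → (1/5, 13/5); (-26/5, -18/5) → (-56/5, -13/5); (5/2, -5) → (-7/2, -4)
T5 rotate counter-clockwise with cos θ = -4/5, sin θ = 3/5: (1/5, 13/5) → (-43/25, -49/25); (-56/5, -13/5) → (263/25, -116/25); (-7/2, -4) → (26/5, 11/10)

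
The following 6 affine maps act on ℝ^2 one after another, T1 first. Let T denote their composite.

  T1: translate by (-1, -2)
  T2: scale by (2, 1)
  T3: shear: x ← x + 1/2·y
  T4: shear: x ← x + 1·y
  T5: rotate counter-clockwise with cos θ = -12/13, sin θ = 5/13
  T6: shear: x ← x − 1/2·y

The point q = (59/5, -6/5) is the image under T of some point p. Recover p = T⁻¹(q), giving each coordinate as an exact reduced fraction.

T1 = [1 0 -1; 0 1 -2; 0 0 1]
T2·T1 = [2 0 -2; 0 1 -2; 0 0 1]
T3·…·T1 = [2 1/2 -3; 0 1 -2; 0 0 1]
T4·…·T1 = [2 3/2 -5; 0 1 -2; 0 0 1]
T5·…·T1 = [-24/13 -23/13 70/13; 10/13 -9/26 -1/13; 0 0 1]
T6·…·T1 = [-29/13 -83/52 141/26; 10/13 -9/26 -1/13; 0 0 1]
det M = 2; M⁻¹ = [-9/52 83/104 1; -5/13 -29/26 2; 0 0 1]
M⁻¹ · (59/5, -6/5)ᵀ = (-2, -6/5)ᵀ

p = (-2, -6/5)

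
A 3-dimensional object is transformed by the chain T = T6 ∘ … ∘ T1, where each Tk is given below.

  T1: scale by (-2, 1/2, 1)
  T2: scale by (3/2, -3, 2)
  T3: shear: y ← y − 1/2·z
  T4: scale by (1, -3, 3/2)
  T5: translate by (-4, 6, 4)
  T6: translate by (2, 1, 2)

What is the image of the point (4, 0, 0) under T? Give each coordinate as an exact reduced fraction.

T1 scale by (-2, 1/2, 1): (4, 0, 0) → (-8, 0, 0)
T2 scale by (3/2, -3, 2): (-8, 0, 0) → (-12, 0, 0)
T3 shear: y ← y − 1/2·z: (-12, 0, 0) → (-12, 0, 0)
T4 scale by (1, -3, 3/2): (-12, 0, 0) → (-12, 0, 0)
T5 translate by (-4, 6, 4): (-12, 0, 0) → (-16, 6, 4)
T6 translate by (2, 1, 2): (-16, 6, 4) → (-14, 7, 6)

T(p) = (-14, 7, 6)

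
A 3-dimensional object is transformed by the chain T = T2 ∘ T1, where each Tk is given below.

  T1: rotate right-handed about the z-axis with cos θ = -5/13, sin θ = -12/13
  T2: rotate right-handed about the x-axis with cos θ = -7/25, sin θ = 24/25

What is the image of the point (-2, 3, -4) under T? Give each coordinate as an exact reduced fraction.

T1 rotate right-handed about the z-axis with cos θ = -5/13, sin θ = -12/13: (-2, 3, -4) → (46/13, 9/13, -4)
T2 rotate right-handed about the x-axis with cos θ = -7/25, sin θ = 24/25: (46/13, 9/13, -4) → (46/13, 237/65, 116/65)

T(p) = (46/13, 237/65, 116/65)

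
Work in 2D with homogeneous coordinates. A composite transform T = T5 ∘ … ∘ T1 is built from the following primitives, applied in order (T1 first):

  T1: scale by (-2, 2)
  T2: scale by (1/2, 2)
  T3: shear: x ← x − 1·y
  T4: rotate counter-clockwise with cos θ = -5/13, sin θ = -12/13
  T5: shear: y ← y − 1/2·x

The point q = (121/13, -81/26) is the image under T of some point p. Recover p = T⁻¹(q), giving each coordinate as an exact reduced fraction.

p = (-3, 2)

T1 = [-2 0 0; 0 2 0; 0 0 1]
T2·T1 = [-1 0 0; 0 4 0; 0 0 1]
T3·…·T1 = [-1 -4 0; 0 4 0; 0 0 1]
T4·…·T1 = [5/13 68/13 0; 12/13 28/13 0; 0 0 1]
T5·…·T1 = [5/13 68/13 0; 19/26 -6/13 0; 0 0 1]
det M = -4; M⁻¹ = [3/26 17/13 0; 19/104 -5/52 0; 0 0 1]
M⁻¹ · (121/13, -81/26)ᵀ = (-3, 2)ᵀ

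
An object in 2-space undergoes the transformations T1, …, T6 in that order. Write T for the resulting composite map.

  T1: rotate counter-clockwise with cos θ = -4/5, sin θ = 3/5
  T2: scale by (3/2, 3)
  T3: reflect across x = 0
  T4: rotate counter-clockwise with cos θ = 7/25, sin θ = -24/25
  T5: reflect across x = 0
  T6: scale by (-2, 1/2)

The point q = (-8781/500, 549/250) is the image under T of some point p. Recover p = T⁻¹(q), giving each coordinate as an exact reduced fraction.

p = (-5, -3/4)

T1 = [-4/5 -3/5 0; 3/5 -4/5 0; 0 0 1]
T2·T1 = [-6/5 -9/10 0; 9/5 -12/5 0; 0 0 1]
T3·…·T1 = [6/5 9/10 0; 9/5 -12/5 0; 0 0 1]
T4·…·T1 = [258/125 -513/250 0; -81/125 -192/125 0; 0 0 1]
T5·…·T1 = [-258/125 513/250 0; -81/125 -192/125 0; 0 0 1]
T6·…·T1 = [516/125 -513/125 0; -81/250 -96/125 0; 0 0 1]
det M = -9/2; M⁻¹ = [64/375 -114/125 0; -9/125 -344/375 0; 0 0 1]
M⁻¹ · (-8781/500, 549/250)ᵀ = (-5, -3/4)ᵀ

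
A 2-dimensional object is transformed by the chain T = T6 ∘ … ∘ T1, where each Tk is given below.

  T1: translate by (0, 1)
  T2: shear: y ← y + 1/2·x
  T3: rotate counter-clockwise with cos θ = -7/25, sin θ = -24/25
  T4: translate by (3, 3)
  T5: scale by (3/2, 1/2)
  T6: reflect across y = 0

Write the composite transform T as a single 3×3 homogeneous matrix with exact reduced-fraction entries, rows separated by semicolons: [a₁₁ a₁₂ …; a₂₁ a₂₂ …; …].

T1 = [1 0 0; 0 1 1; 0 0 1]
T2·T1 = [1 0 0; 1/2 1 1; 0 0 1]
T3·…·T1 = [1/5 24/25 24/25; -11/10 -7/25 -7/25; 0 0 1]
T4·…·T1 = [1/5 24/25 99/25; -11/10 -7/25 68/25; 0 0 1]
T5·…·T1 = [3/10 36/25 297/50; -11/20 -7/50 34/25; 0 0 1]
T6·…·T1 = [3/10 36/25 297/50; 11/20 7/50 -34/25; 0 0 1]

T = [3/10 36/25 297/50; 11/20 7/50 -34/25; 0 0 1]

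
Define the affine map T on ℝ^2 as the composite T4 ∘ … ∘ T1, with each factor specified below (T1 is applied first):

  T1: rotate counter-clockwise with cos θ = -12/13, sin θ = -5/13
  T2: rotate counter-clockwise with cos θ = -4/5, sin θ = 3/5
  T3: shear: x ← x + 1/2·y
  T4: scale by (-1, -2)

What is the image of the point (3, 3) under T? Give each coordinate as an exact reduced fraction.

T(p) = (-123/26, -282/65)

T1 rotate counter-clockwise with cos θ = -12/13, sin θ = -5/13: (3, 3) → (-21/13, -51/13)
T2 rotate counter-clockwise with cos θ = -4/5, sin θ = 3/5: (-21/13, -51/13) → (237/65, 141/65)
T3 shear: x ← x + 1/2·y: (237/65, 141/65) → (123/26, 141/65)
T4 scale by (-1, -2): (123/26, 141/65) → (-123/26, -282/65)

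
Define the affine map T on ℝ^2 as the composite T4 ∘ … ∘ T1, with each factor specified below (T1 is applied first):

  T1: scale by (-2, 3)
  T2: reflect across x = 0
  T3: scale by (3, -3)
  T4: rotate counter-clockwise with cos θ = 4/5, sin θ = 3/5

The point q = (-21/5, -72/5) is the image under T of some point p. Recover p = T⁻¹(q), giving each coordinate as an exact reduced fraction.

T1 = [-2 0 0; 0 3 0; 0 0 1]
T2·T1 = [2 0 0; 0 3 0; 0 0 1]
T3·…·T1 = [6 0 0; 0 -9 0; 0 0 1]
T4·…·T1 = [24/5 27/5 0; 18/5 -36/5 0; 0 0 1]
det M = -54; M⁻¹ = [2/15 1/10 0; 1/15 -4/45 0; 0 0 1]
M⁻¹ · (-21/5, -72/5)ᵀ = (-2, 1)ᵀ

p = (-2, 1)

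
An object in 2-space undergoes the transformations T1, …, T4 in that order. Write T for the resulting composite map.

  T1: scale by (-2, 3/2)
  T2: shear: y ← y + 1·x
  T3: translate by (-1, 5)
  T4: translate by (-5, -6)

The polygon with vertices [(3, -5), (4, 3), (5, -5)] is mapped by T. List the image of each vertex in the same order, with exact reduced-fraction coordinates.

T1 scale by (-2, 3/2): (3, -5) → (-6, -15/2); (4, 3) → (-8, 9/2); (5, -5) → (-10, -15/2)
T2 shear: y ← y + 1·x: (-6, -15/2) → (-6, -27/2); (-8, 9/2) → (-8, -7/2); (-10, -15/2) → (-10, -35/2)
T3 translate by (-1, 5): (-6, -27/2) → (-7, -17/2); (-8, -7/2) → (-9, 3/2); (-10, -35/2) → (-11, -25/2)
T4 translate by (-5, -6): (-7, -17/2) → (-12, -29/2); (-9, 3/2) → (-14, -9/2); (-11, -25/2) → (-16, -37/2)

image vertices: (-12, -29/2), (-14, -9/2), (-16, -37/2)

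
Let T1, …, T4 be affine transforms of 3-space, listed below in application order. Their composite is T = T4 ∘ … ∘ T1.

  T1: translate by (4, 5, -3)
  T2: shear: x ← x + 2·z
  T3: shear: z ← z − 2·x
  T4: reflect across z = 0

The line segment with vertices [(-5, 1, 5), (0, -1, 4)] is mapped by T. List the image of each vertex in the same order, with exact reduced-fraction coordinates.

T1 translate by (4, 5, -3): (-5, 1, 5) → (-1, 6, 2); (0, -1, 4) → (4, 4, 1)
T2 shear: x ← x + 2·z: (-1, 6, 2) → (3, 6, 2); (4, 4, 1) → (6, 4, 1)
T3 shear: z ← z − 2·x: (3, 6, 2) → (3, 6, -4); (6, 4, 1) → (6, 4, -11)
T4 reflect across z = 0: (3, 6, -4) → (3, 6, 4); (6, 4, -11) → (6, 4, 11)

image vertices: (3, 6, 4), (6, 4, 11)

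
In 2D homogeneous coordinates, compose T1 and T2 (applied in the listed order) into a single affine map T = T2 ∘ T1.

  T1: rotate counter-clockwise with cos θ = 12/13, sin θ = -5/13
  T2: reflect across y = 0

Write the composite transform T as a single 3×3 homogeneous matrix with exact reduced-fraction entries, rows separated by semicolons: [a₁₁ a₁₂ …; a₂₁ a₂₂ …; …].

T = [12/13 5/13 0; 5/13 -12/13 0; 0 0 1]

T1 = [12/13 5/13 0; -5/13 12/13 0; 0 0 1]
T2·T1 = [12/13 5/13 0; 5/13 -12/13 0; 0 0 1]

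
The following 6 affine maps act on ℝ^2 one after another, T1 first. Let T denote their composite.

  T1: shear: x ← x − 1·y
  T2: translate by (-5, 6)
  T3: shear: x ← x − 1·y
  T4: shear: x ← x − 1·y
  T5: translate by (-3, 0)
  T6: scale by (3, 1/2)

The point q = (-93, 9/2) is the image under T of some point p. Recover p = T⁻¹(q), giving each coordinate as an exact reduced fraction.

p = (-2, 3)

T1 = [1 -1 0; 0 1 0; 0 0 1]
T2·T1 = [1 -1 -5; 0 1 6; 0 0 1]
T3·…·T1 = [1 -2 -11; 0 1 6; 0 0 1]
T4·…·T1 = [1 -3 -17; 0 1 6; 0 0 1]
T5·…·T1 = [1 -3 -20; 0 1 6; 0 0 1]
T6·…·T1 = [3 -9 -60; 0 1/2 3; 0 0 1]
det M = 3/2; M⁻¹ = [1/3 6 2; 0 2 -6; 0 0 1]
M⁻¹ · (-93, 9/2)ᵀ = (-2, 3)ᵀ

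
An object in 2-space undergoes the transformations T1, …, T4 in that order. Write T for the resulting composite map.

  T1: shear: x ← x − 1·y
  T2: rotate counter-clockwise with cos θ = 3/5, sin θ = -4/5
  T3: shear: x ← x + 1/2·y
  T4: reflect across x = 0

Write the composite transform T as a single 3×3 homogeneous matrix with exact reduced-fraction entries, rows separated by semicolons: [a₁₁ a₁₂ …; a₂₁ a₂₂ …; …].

T = [-1/5 -9/10 0; -4/5 7/5 0; 0 0 1]

T1 = [1 -1 0; 0 1 0; 0 0 1]
T2·T1 = [3/5 1/5 0; -4/5 7/5 0; 0 0 1]
T3·…·T1 = [1/5 9/10 0; -4/5 7/5 0; 0 0 1]
T4·…·T1 = [-1/5 -9/10 0; -4/5 7/5 0; 0 0 1]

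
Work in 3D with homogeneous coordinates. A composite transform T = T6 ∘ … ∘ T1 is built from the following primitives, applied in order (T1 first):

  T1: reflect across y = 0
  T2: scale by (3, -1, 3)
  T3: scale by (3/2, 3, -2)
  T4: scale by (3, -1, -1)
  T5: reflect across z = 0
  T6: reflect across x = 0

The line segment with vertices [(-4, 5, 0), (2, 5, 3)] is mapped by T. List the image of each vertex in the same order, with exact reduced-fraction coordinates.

image vertices: (54, -15, 0), (-27, -15, -18)

T1 reflect across y = 0: (-4, 5, 0) → (-4, -5, 0); (2, 5, 3) → (2, -5, 3)
T2 scale by (3, -1, 3): (-4, -5, 0) → (-12, 5, 0); (2, -5, 3) → (6, 5, 9)
T3 scale by (3/2, 3, -2): (-12, 5, 0) → (-18, 15, 0); (6, 5, 9) → (9, 15, -18)
T4 scale by (3, -1, -1): (-18, 15, 0) → (-54, -15, 0); (9, 15, -18) → (27, -15, 18)
T5 reflect across z = 0: (-54, -15, 0) → (-54, -15, 0); (27, -15, 18) → (27, -15, -18)
T6 reflect across x = 0: (-54, -15, 0) → (54, -15, 0); (27, -15, -18) → (-27, -15, -18)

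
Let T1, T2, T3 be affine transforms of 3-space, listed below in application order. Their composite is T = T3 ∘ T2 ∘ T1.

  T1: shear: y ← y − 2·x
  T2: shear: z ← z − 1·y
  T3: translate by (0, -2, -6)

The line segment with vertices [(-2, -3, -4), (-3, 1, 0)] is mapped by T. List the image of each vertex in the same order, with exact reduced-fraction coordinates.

image vertices: (-2, -1, -11), (-3, 5, -13)

T1 shear: y ← y − 2·x: (-2, -3, -4) → (-2, 1, -4); (-3, 1, 0) → (-3, 7, 0)
T2 shear: z ← z − 1·y: (-2, 1, -4) → (-2, 1, -5); (-3, 7, 0) → (-3, 7, -7)
T3 translate by (0, -2, -6): (-2, 1, -5) → (-2, -1, -11); (-3, 7, -7) → (-3, 5, -13)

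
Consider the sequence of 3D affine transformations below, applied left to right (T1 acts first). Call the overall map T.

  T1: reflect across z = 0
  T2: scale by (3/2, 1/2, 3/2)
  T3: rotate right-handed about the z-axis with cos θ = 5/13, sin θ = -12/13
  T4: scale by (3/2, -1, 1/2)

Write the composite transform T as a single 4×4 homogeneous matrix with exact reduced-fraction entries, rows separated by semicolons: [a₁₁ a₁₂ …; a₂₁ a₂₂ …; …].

T1 = [1 0 0 0; 0 1 0 0; 0 0 -1 0; 0 0 0 1]
T2·T1 = [3/2 0 0 0; 0 1/2 0 0; 0 0 -3/2 0; 0 0 0 1]
T3·…·T1 = [15/26 6/13 0 0; -18/13 5/26 0 0; 0 0 -3/2 0; 0 0 0 1]
T4·…·T1 = [45/52 9/13 0 0; 18/13 -5/26 0 0; 0 0 -3/4 0; 0 0 0 1]

T = [45/52 9/13 0 0; 18/13 -5/26 0 0; 0 0 -3/4 0; 0 0 0 1]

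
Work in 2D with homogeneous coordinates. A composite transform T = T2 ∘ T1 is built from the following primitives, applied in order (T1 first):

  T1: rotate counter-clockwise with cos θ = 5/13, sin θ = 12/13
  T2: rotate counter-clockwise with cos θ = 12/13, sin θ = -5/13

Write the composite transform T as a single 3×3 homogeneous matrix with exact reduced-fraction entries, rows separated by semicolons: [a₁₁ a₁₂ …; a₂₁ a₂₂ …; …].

T1 = [5/13 -12/13 0; 12/13 5/13 0; 0 0 1]
T2·T1 = [120/169 -119/169 0; 119/169 120/169 0; 0 0 1]

T = [120/169 -119/169 0; 119/169 120/169 0; 0 0 1]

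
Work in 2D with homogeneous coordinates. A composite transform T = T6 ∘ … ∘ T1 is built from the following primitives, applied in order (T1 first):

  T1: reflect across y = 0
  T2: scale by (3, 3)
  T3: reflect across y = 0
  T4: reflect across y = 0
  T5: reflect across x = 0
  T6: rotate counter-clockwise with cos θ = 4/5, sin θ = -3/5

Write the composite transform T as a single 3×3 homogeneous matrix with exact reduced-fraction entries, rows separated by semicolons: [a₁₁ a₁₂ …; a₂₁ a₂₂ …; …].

T1 = [1 0 0; 0 -1 0; 0 0 1]
T2·T1 = [3 0 0; 0 -3 0; 0 0 1]
T3·…·T1 = [3 0 0; 0 3 0; 0 0 1]
T4·…·T1 = [3 0 0; 0 -3 0; 0 0 1]
T5·…·T1 = [-3 0 0; 0 -3 0; 0 0 1]
T6·…·T1 = [-12/5 -9/5 0; 9/5 -12/5 0; 0 0 1]

T = [-12/5 -9/5 0; 9/5 -12/5 0; 0 0 1]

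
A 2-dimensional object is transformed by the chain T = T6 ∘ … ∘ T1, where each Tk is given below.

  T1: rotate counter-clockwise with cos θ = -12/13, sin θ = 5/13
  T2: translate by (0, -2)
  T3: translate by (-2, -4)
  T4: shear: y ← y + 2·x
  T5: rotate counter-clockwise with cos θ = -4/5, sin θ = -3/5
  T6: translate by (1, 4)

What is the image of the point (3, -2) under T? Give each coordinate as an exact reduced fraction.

T1 rotate counter-clockwise with cos θ = -12/13, sin θ = 5/13: (3, -2) → (-2, 3)
T2 translate by (0, -2): (-2, 3) → (-2, 1)
T3 translate by (-2, -4): (-2, 1) → (-4, -3)
T4 shear: y ← y + 2·x: (-4, -3) → (-4, -11)
T5 rotate counter-clockwise with cos θ = -4/5, sin θ = -3/5: (-4, -11) → (-17/5, 56/5)
T6 translate by (1, 4): (-17/5, 56/5) → (-12/5, 76/5)

T(p) = (-12/5, 76/5)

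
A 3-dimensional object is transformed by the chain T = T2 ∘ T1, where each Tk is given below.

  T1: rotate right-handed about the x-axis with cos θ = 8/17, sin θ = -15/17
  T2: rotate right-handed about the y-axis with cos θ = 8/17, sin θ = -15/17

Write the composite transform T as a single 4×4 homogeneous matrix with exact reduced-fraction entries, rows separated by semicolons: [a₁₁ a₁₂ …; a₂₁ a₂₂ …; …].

T1 = [1 0 0 0; 0 8/17 15/17 0; 0 -15/17 8/17 0; 0 0 0 1]
T2·T1 = [8/17 225/289 -120/289 0; 0 8/17 15/17 0; 15/17 -120/289 64/289 0; 0 0 0 1]

T = [8/17 225/289 -120/289 0; 0 8/17 15/17 0; 15/17 -120/289 64/289 0; 0 0 0 1]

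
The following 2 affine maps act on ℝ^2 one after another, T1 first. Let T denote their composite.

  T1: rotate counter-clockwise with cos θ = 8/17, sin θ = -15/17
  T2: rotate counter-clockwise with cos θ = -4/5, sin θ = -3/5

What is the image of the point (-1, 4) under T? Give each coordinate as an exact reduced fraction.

T(p) = (-67/85, -344/85)

T1 rotate counter-clockwise with cos θ = 8/17, sin θ = -15/17: (-1, 4) → (52/17, 47/17)
T2 rotate counter-clockwise with cos θ = -4/5, sin θ = -3/5: (52/17, 47/17) → (-67/85, -344/85)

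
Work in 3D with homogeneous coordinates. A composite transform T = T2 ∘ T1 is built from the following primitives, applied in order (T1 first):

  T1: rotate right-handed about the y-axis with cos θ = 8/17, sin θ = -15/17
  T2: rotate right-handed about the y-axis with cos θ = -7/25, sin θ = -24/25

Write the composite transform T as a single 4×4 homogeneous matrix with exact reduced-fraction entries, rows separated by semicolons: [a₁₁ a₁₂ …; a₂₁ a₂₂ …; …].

T = [-416/425 0 -87/425 0; 0 1 0 0; 87/425 0 -416/425 0; 0 0 0 1]

T1 = [8/17 0 -15/17 0; 0 1 0 0; 15/17 0 8/17 0; 0 0 0 1]
T2·T1 = [-416/425 0 -87/425 0; 0 1 0 0; 87/425 0 -416/425 0; 0 0 0 1]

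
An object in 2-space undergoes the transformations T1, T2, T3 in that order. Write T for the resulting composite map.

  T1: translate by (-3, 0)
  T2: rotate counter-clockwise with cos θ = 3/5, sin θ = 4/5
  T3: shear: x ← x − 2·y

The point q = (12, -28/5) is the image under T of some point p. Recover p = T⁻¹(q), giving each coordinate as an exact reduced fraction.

p = (-1, -4)

T1 = [1 0 -3; 0 1 0; 0 0 1]
T2·T1 = [3/5 -4/5 -9/5; 4/5 3/5 -12/5; 0 0 1]
T3·…·T1 = [-1 -2 3; 4/5 3/5 -12/5; 0 0 1]
det M = 1; M⁻¹ = [3/5 2 3; -4/5 -1 0; 0 0 1]
M⁻¹ · (12, -28/5)ᵀ = (-1, -4)ᵀ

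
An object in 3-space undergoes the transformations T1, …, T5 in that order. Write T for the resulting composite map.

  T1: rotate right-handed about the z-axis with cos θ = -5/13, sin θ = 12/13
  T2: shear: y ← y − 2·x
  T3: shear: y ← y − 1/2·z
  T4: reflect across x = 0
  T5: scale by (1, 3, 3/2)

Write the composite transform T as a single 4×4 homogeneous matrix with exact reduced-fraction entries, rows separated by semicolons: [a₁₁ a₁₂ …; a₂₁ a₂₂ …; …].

T1 = [-5/13 -12/13 0 0; 12/13 -5/13 0 0; 0 0 1 0; 0 0 0 1]
T2·T1 = [-5/13 -12/13 0 0; 22/13 19/13 0 0; 0 0 1 0; 0 0 0 1]
T3·…·T1 = [-5/13 -12/13 0 0; 22/13 19/13 -1/2 0; 0 0 1 0; 0 0 0 1]
T4·…·T1 = [5/13 12/13 0 0; 22/13 19/13 -1/2 0; 0 0 1 0; 0 0 0 1]
T5·…·T1 = [5/13 12/13 0 0; 66/13 57/13 -3/2 0; 0 0 3/2 0; 0 0 0 1]

T = [5/13 12/13 0 0; 66/13 57/13 -3/2 0; 0 0 3/2 0; 0 0 0 1]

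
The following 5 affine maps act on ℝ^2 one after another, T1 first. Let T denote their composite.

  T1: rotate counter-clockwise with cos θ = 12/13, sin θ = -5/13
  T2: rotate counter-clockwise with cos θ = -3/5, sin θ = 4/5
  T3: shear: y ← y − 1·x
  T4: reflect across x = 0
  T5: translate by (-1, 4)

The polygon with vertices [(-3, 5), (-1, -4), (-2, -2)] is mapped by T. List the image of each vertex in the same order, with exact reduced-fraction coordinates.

image vertices: (202/65, 258/65), (-333/65, -7/65), (-223/65, 8/65)

T1 rotate counter-clockwise with cos θ = 12/13, sin θ = -5/13: (-3, 5) → (-11/13, 75/13); (-1, -4) → (-32/13, -43/13); (-2, -2) → (-34/13, -14/13)
T2 rotate counter-clockwise with cos θ = -3/5, sin θ = 4/5: (-11/13, 75/13) → (-267/65, -269/65); (-32/13, -43/13) → (268/65, 1/65); (-34/13, -14/13) → (158/65, -94/65)
T3 shear: y ← y − 1·x: (-267/65, -269/65) → (-267/65, -2/65); (268/65, 1/65) → (268/65, -267/65); (158/65, -94/65) → (158/65, -252/65)
T4 reflect across x = 0: (-267/65, -2/65) → (267/65, -2/65); (268/65, -267/65) → (-268/65, -267/65); (158/65, -252/65) → (-158/65, -252/65)
T5 translate by (-1, 4): (267/65, -2/65) → (202/65, 258/65); (-268/65, -267/65) → (-333/65, -7/65); (-158/65, -252/65) → (-223/65, 8/65)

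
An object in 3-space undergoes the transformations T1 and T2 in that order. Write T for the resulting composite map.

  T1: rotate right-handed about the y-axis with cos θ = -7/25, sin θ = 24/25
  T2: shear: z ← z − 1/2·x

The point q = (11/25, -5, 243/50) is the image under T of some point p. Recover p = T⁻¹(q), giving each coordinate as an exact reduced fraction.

p = (-5, -5, -1)

T1 = [-7/25 0 24/25 0; 0 1 0 0; -24/25 0 -7/25 0; 0 0 0 1]
T2·T1 = [-7/25 0 24/25 0; 0 1 0 0; -41/50 0 -19/25 0; 0 0 0 1]
det M = 1; M⁻¹ = [-19/25 0 -24/25 0; 0 1 0 0; 41/50 0 -7/25 0; 0 0 0 1]
M⁻¹ · (11/25, -5, 243/50)ᵀ = (-5, -5, -1)ᵀ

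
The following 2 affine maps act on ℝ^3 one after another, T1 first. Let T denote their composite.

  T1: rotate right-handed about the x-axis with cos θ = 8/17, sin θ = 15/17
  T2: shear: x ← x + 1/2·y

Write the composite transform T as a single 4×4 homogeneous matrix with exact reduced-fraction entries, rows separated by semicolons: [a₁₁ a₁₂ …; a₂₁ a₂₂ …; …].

T = [1 4/17 -15/34 0; 0 8/17 -15/17 0; 0 15/17 8/17 0; 0 0 0 1]

T1 = [1 0 0 0; 0 8/17 -15/17 0; 0 15/17 8/17 0; 0 0 0 1]
T2·T1 = [1 4/17 -15/34 0; 0 8/17 -15/17 0; 0 15/17 8/17 0; 0 0 0 1]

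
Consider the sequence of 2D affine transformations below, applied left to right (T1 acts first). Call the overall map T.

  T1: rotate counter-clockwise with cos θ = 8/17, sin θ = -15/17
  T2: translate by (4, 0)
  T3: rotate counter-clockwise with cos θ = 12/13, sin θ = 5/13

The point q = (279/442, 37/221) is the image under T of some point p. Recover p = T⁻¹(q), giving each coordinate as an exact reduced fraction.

p = (-3/2, -3)

T1 = [8/17 15/17 0; -15/17 8/17 0; 0 0 1]
T2·T1 = [8/17 15/17 4; -15/17 8/17 0; 0 0 1]
T3·…·T1 = [171/221 140/221 48/13; -140/221 171/221 20/13; 0 0 1]
det M = 1; M⁻¹ = [171/221 -140/221 -32/17; 140/221 171/221 -60/17; 0 0 1]
M⁻¹ · (279/442, 37/221)ᵀ = (-3/2, -3)ᵀ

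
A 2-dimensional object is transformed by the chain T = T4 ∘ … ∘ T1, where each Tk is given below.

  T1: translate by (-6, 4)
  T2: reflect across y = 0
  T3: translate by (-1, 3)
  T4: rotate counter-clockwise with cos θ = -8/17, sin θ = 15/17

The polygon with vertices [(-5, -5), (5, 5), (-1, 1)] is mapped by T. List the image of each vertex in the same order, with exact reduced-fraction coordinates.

image vertices: (36/17, -212/17), (106/17, 18/17), (94/17, -104/17)

T1 translate by (-6, 4): (-5, -5) → (-11, -1); (5, 5) → (-1, 9); (-1, 1) → (-7, 5)
T2 reflect across y = 0: (-11, -1) → (-11, 1); (-1, 9) → (-1, -9); (-7, 5) → (-7, -5)
T3 translate by (-1, 3): (-11, 1) → (-12, 4); (-1, -9) → (-2, -6); (-7, -5) → (-8, -2)
T4 rotate counter-clockwise with cos θ = -8/17, sin θ = 15/17: (-12, 4) → (36/17, -212/17); (-2, -6) → (106/17, 18/17); (-8, -2) → (94/17, -104/17)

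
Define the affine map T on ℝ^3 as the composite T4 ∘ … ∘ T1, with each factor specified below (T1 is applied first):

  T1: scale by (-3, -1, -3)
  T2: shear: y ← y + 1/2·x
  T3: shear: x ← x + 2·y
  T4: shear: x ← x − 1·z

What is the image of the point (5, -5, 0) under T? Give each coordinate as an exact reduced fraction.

T(p) = (-20, -5/2, 0)

T1 scale by (-3, -1, -3): (5, -5, 0) → (-15, 5, 0)
T2 shear: y ← y + 1/2·x: (-15, 5, 0) → (-15, -5/2, 0)
T3 shear: x ← x + 2·y: (-15, -5/2, 0) → (-20, -5/2, 0)
T4 shear: x ← x − 1·z: (-20, -5/2, 0) → (-20, -5/2, 0)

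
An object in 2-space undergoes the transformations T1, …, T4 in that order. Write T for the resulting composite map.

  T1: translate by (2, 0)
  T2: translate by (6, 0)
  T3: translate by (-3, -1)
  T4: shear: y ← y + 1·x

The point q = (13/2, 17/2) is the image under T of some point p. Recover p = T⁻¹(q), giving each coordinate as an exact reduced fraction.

T1 = [1 0 2; 0 1 0; 0 0 1]
T2·T1 = [1 0 8; 0 1 0; 0 0 1]
T3·…·T1 = [1 0 5; 0 1 -1; 0 0 1]
T4·…·T1 = [1 0 5; 1 1 4; 0 0 1]
det M = 1; M⁻¹ = [1 0 -5; -1 1 1; 0 0 1]
M⁻¹ · (13/2, 17/2)ᵀ = (3/2, 3)ᵀ

p = (3/2, 3)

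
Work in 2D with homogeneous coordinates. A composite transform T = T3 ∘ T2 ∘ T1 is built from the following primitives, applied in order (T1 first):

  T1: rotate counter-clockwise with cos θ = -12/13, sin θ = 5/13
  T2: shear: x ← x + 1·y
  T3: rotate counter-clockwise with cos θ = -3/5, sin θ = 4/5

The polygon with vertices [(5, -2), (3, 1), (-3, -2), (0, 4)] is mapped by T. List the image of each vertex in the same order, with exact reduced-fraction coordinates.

T1 rotate counter-clockwise with cos θ = -12/13, sin θ = 5/13: (5, -2) → (-50/13, 49/13); (3, 1) → (-41/13, 3/13); (-3, -2) → (46/13, 9/13); (0, 4) → (-20/13, -48/13)
T2 shear: x ← x + 1·y: (-50/13, 49/13) → (-1/13, 49/13); (-41/13, 3/13) → (-38/13, 3/13); (46/13, 9/13) → (55/13, 9/13); (-20/13, -48/13) → (-68/13, -48/13)
T3 rotate counter-clockwise with cos θ = -3/5, sin θ = 4/5: (-1/13, 49/13) → (-193/65, -151/65); (-38/13, 3/13) → (102/65, -161/65); (55/13, 9/13) → (-201/65, 193/65); (-68/13, -48/13) → (396/65, -128/65)

image vertices: (-193/65, -151/65), (102/65, -161/65), (-201/65, 193/65), (396/65, -128/65)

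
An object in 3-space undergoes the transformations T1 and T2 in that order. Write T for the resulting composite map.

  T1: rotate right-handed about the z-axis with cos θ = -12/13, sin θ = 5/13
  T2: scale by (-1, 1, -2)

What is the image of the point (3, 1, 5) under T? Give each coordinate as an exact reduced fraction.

T(p) = (41/13, 3/13, -10)

T1 rotate right-handed about the z-axis with cos θ = -12/13, sin θ = 5/13: (3, 1, 5) → (-41/13, 3/13, 5)
T2 scale by (-1, 1, -2): (-41/13, 3/13, 5) → (41/13, 3/13, -10)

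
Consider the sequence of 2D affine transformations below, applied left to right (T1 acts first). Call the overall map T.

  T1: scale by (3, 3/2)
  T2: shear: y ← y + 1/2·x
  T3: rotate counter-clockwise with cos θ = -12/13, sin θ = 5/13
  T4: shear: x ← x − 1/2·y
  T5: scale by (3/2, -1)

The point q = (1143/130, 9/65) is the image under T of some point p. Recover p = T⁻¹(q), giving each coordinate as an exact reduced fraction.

p = (-9/5, 2/5)

T1 = [3 0 0; 0 3/2 0; 0 0 1]
T2·T1 = [3 0 0; 3/2 3/2 0; 0 0 1]
T3·…·T1 = [-87/26 -15/26 0; -3/13 -18/13 0; 0 0 1]
T4·…·T1 = [-42/13 3/26 0; -3/13 -18/13 0; 0 0 1]
T5·…·T1 = [-63/13 9/52 0; 3/13 18/13 0; 0 0 1]
det M = -27/4; M⁻¹ = [-8/39 1/39 0; 4/117 28/39 0; 0 0 1]
M⁻¹ · (1143/130, 9/65)ᵀ = (-9/5, 2/5)ᵀ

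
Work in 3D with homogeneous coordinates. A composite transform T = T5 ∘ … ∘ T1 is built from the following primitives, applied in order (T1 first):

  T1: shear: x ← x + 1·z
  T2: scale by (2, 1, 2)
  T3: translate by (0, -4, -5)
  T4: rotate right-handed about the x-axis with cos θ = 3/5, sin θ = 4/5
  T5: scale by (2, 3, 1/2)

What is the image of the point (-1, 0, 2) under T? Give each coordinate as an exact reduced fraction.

T(p) = (4, -24/5, -19/10)

T1 shear: x ← x + 1·z: (-1, 0, 2) → (1, 0, 2)
T2 scale by (2, 1, 2): (1, 0, 2) → (2, 0, 4)
T3 translate by (0, -4, -5): (2, 0, 4) → (2, -4, -1)
T4 rotate right-handed about the x-axis with cos θ = 3/5, sin θ = 4/5: (2, -4, -1) → (2, -8/5, -19/5)
T5 scale by (2, 3, 1/2): (2, -8/5, -19/5) → (4, -24/5, -19/10)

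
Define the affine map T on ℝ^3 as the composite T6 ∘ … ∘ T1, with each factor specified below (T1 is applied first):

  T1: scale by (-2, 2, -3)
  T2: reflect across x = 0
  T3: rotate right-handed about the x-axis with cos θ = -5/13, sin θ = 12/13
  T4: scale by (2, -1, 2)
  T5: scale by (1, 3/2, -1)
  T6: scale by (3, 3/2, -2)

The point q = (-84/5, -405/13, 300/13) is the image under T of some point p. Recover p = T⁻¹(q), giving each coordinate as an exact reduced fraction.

p = (-7/5, 0, 5)

T1 = [-2 0 0 0; 0 2 0 0; 0 0 -3 0; 0 0 0 1]
T2·T1 = [2 0 0 0; 0 2 0 0; 0 0 -3 0; 0 0 0 1]
T3·…·T1 = [2 0 0 0; 0 -10/13 36/13 0; 0 24/13 15/13 0; 0 0 0 1]
T4·…·T1 = [4 0 0 0; 0 10/13 -36/13 0; 0 48/13 30/13 0; 0 0 0 1]
T5·…·T1 = [4 0 0 0; 0 15/13 -54/13 0; 0 -48/13 -30/13 0; 0 0 0 1]
T6·…·T1 = [12 0 0 0; 0 45/26 -81/13 0; 0 96/13 60/13 0; 0 0 0 1]
det M = 648; M⁻¹ = [1/12 0 0 0; 0 10/117 3/26 0; 0 -16/117 5/156 0; 0 0 0 1]
M⁻¹ · (-84/5, -405/13, 300/13)ᵀ = (-7/5, 0, 5)ᵀ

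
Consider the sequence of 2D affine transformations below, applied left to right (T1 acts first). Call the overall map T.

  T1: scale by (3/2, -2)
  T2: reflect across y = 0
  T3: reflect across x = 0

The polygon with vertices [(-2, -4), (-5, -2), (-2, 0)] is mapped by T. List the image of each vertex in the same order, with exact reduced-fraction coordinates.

image vertices: (3, -8), (15/2, -4), (3, 0)

T1 scale by (3/2, -2): (-2, -4) → (-3, 8); (-5, -2) → (-15/2, 4); (-2, 0) → (-3, 0)
T2 reflect across y = 0: (-3, 8) → (-3, -8); (-15/2, 4) → (-15/2, -4); (-3, 0) → (-3, 0)
T3 reflect across x = 0: (-3, -8) → (3, -8); (-15/2, -4) → (15/2, -4); (-3, 0) → (3, 0)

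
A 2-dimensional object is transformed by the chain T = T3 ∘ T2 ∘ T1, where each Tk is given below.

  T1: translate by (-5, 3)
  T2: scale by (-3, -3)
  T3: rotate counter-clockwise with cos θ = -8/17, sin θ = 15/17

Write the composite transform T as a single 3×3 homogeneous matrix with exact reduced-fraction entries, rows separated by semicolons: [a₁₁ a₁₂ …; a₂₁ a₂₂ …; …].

T = [24/17 45/17 15/17; -45/17 24/17 297/17; 0 0 1]

T1 = [1 0 -5; 0 1 3; 0 0 1]
T2·T1 = [-3 0 15; 0 -3 -9; 0 0 1]
T3·…·T1 = [24/17 45/17 15/17; -45/17 24/17 297/17; 0 0 1]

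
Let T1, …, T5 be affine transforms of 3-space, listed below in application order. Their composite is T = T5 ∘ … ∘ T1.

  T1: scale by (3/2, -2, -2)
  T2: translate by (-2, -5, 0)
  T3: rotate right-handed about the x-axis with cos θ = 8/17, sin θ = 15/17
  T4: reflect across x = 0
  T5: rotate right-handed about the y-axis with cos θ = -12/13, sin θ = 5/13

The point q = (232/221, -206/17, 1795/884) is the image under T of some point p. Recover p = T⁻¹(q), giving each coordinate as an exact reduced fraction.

T1 = [3/2 0 0 0; 0 -2 0 0; 0 0 -2 0; 0 0 0 1]
T2·T1 = [3/2 0 0 -2; 0 -2 0 -5; 0 0 -2 0; 0 0 0 1]
T3·…·T1 = [3/2 0 0 -2; 0 -16/17 30/17 -40/17; 0 -30/17 -16/17 -75/17; 0 0 0 1]
T4·…·T1 = [-3/2 0 0 2; 0 -16/17 30/17 -40/17; 0 -30/17 -16/17 -75/17; 0 0 0 1]
T5·…·T1 = [18/13 -150/221 -80/221 -783/221; 0 -16/17 30/17 -40/17; 15/26 360/221 192/221 730/221; 0 0 0 1]
det M = -6; M⁻¹ = [8/13 0 10/39 4/3; -75/442 -4/17 90/221 -5/2; -20/221 15/34 48/221 0; 0 0 0 1]
M⁻¹ · (232/221, -206/17, 1795/884)ᵀ = (5/2, 1, -5)ᵀ

p = (5/2, 1, -5)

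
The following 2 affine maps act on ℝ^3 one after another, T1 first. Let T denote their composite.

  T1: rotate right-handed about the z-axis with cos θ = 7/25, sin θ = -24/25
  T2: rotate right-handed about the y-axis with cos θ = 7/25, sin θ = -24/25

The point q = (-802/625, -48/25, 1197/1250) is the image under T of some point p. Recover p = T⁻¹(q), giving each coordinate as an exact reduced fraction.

p = (2, 0, 3/2)

T1 = [7/25 24/25 0 0; -24/25 7/25 0 0; 0 0 1 0; 0 0 0 1]
T2·T1 = [49/625 168/625 -24/25 0; -24/25 7/25 0 0; 168/625 576/625 7/25 0; 0 0 0 1]
det M = 1; M⁻¹ = [49/625 -24/25 168/625 0; 168/625 7/25 576/625 0; -24/25 0 7/25 0; 0 0 0 1]
M⁻¹ · (-802/625, -48/25, 1197/1250)ᵀ = (2, 0, 3/2)ᵀ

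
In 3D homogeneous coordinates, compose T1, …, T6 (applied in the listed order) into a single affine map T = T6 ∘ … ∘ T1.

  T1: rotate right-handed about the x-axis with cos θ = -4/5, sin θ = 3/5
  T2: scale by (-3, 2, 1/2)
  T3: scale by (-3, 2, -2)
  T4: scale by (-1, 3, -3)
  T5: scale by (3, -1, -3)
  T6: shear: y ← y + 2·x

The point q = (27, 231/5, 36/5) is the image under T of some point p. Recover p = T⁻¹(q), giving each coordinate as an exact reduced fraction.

p = (-1, -1, 1/4)

T1 = [1 0 0 0; 0 -4/5 -3/5 0; 0 3/5 -4/5 0; 0 0 0 1]
T2·T1 = [-3 0 0 0; 0 -8/5 -6/5 0; 0 3/10 -2/5 0; 0 0 0 1]
T3·…·T1 = [9 0 0 0; 0 -16/5 -12/5 0; 0 -3/5 4/5 0; 0 0 0 1]
T4·…·T1 = [-9 0 0 0; 0 -48/5 -36/5 0; 0 9/5 -12/5 0; 0 0 0 1]
T5·…·T1 = [-27 0 0 0; 0 48/5 36/5 0; 0 -27/5 36/5 0; 0 0 0 1]
T6·…·T1 = [-27 0 0 0; -54 48/5 36/5 0; 0 -27/5 36/5 0; 0 0 0 1]
det M = -2916; M⁻¹ = [-1/27 0 0 0; -2/15 1/15 -1/15 0; -1/10 1/20 4/45 0; 0 0 0 1]
M⁻¹ · (27, 231/5, 36/5)ᵀ = (-1, -1, 1/4)ᵀ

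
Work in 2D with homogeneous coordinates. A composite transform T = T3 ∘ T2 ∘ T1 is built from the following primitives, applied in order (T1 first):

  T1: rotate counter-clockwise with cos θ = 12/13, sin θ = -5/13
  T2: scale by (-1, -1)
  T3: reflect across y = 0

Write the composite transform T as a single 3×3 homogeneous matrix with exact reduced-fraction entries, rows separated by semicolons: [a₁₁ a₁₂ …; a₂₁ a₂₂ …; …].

T = [-12/13 -5/13 0; -5/13 12/13 0; 0 0 1]

T1 = [12/13 5/13 0; -5/13 12/13 0; 0 0 1]
T2·T1 = [-12/13 -5/13 0; 5/13 -12/13 0; 0 0 1]
T3·…·T1 = [-12/13 -5/13 0; -5/13 12/13 0; 0 0 1]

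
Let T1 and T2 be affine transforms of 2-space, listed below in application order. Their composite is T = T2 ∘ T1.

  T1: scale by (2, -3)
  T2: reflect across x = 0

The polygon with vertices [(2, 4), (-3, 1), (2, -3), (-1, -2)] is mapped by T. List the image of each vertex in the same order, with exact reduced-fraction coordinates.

T1 scale by (2, -3): (2, 4) → (4, -12); (-3, 1) → (-6, -3); (2, -3) → (4, 9); (-1, -2) → (-2, 6)
T2 reflect across x = 0: (4, -12) → (-4, -12); (-6, -3) → (6, -3); (4, 9) → (-4, 9); (-2, 6) → (2, 6)

image vertices: (-4, -12), (6, -3), (-4, 9), (2, 6)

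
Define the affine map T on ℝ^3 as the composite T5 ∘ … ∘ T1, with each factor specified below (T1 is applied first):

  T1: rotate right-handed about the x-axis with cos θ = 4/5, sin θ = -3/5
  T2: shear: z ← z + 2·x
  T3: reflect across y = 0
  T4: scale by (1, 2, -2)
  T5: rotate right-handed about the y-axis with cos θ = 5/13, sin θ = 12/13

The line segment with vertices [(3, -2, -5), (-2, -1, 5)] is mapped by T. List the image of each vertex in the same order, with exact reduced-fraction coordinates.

image vertices: (-309/65, 46/5, -68/13), (-122/65, -22/5, 18/13)

T1 rotate right-handed about the x-axis with cos θ = 4/5, sin θ = -3/5: (3, -2, -5) → (3, -23/5, -14/5); (-2, -1, 5) → (-2, 11/5, 23/5)
T2 shear: z ← z + 2·x: (3, -23/5, -14/5) → (3, -23/5, 16/5); (-2, 11/5, 23/5) → (-2, 11/5, 3/5)
T3 reflect across y = 0: (3, -23/5, 16/5) → (3, 23/5, 16/5); (-2, 11/5, 3/5) → (-2, -11/5, 3/5)
T4 scale by (1, 2, -2): (3, 23/5, 16/5) → (3, 46/5, -32/5); (-2, -11/5, 3/5) → (-2, -22/5, -6/5)
T5 rotate right-handed about the y-axis with cos θ = 5/13, sin θ = 12/13: (3, 46/5, -32/5) → (-309/65, 46/5, -68/13); (-2, -22/5, -6/5) → (-122/65, -22/5, 18/13)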